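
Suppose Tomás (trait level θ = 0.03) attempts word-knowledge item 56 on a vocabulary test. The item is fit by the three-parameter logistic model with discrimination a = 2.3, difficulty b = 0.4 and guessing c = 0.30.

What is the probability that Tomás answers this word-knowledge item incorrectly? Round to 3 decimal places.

P(θ) = c + (1 − c) · 1 / (1 + exp(−a(θ − b)))
Exponent: 2.3 × (0.03 − 0.4) = -0.8510
1/(1 + e^{0.8510}) = 0.2992
P = 0.30 + 0.70 × 0.2992 = 0.5095
P(incorrect) = 1 − 0.5095 = 0.4905

0.491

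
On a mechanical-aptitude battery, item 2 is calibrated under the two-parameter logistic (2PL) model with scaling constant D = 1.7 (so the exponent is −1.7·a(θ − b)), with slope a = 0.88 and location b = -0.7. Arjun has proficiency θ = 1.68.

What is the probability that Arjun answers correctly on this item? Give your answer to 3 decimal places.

P(θ) = 1 / (1 + exp(−D·a(θ − b)))
Exponent: 1.7 × 0.88 × (1.68 − (-0.7)) = 3.5605
1/(1 + e^{-3.5605}) = 0.9724
P = 0.9724

0.972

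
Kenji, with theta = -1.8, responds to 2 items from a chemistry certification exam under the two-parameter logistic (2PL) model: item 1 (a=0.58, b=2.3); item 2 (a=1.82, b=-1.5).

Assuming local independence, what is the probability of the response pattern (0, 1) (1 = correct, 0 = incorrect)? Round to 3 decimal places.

P(theta) = 1 / (1 + exp(−a(theta − b)))
P_1 = 1/(1+e^{2.3780}) = 0.0849
P_2 = 1/(1+e^{0.5460}) = 0.3668
L = (1−P_1) × P_2 = 0.9151 × 0.3668 = 0.33566

0.336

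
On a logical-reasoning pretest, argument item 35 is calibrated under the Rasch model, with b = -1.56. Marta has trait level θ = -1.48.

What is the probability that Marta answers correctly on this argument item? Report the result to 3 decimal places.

P(θ) = 1 / (1 + exp(−(θ − b)))
Exponent: (-1.48 − (-1.56)) = 0.0800
1/(1 + e^{-0.0800}) = 0.5200
P = 0.5200

0.520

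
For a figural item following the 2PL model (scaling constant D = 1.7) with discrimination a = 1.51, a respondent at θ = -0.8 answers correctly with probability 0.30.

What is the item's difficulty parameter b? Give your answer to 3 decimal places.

P(θ) = 1 / (1 + exp(−D·a(θ − b)))
logit(0.30) = ln(0.30/0.70) = -0.8473
b = θ − logit/(1.7·a) = -0.8 − (-0.8473)/2.5670 = -0.4699

-0.470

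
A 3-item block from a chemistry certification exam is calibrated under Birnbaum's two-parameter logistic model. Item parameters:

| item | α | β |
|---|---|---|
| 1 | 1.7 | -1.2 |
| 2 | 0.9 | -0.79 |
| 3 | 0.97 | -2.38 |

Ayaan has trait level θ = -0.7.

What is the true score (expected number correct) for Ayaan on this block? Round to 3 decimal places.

2.057

P(θ) = 1 / (1 + exp(−α(θ − β)))
P_1 = 1/(1+e^{-0.8500}) = 0.7006
P_2 = 1/(1+e^{-0.0810}) = 0.5202
P_3 = 1/(1+e^{-1.6296}) = 0.8361
E[score] = 0.7006 + 0.5202 + 0.8361 = 2.0569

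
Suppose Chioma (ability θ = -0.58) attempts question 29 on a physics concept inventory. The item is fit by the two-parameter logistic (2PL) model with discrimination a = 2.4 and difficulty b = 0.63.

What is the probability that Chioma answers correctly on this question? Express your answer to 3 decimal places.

0.052

P(θ) = 1 / (1 + exp(−a(θ − b)))
Exponent: 2.4 × (-0.58 − 0.63) = -2.9040
1/(1 + e^{2.9040}) = 0.0520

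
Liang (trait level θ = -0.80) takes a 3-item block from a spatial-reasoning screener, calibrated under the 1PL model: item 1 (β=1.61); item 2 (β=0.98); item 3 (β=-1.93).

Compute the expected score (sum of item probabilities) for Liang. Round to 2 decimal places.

0.98

P(θ) = 1 / (1 + exp(−(θ − β)))
P_1 = 1/(1+e^{2.4100}) = 0.0824
P_2 = 1/(1+e^{1.7800}) = 0.1443
P_3 = 1/(1+e^{-1.1300}) = 0.7558
E[score] = 0.0824 + 0.1443 + 0.7558 = 0.9826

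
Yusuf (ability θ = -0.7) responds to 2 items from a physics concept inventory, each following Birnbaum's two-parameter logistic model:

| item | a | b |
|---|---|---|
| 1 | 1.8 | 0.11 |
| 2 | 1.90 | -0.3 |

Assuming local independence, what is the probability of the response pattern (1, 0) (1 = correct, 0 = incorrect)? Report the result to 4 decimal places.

0.1286

P(θ) = 1 / (1 + exp(−a(θ − b)))
P_1 = 1/(1+e^{1.4580}) = 0.1888
P_2 = 1/(1+e^{0.7600}) = 0.3186
L = P_1 × (1−P_2) = 0.1888 × 0.6814 = 0.12862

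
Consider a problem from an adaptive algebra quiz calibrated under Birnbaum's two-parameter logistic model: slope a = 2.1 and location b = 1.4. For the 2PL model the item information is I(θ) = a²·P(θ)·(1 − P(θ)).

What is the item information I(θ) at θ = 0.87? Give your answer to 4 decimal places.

P = 1/(1+e^{1.1130}) = 0.2473
P(1−P) = 0.2473 × 0.7527 = 0.1861
I = a² × P(1−P) = 2.1² × 0.1861 = 0.82092

0.8209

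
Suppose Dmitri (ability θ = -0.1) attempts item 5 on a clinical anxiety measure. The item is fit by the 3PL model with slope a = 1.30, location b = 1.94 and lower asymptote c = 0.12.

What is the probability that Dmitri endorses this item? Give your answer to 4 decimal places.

0.1780

P(θ) = c + (1 − c) · 1 / (1 + exp(−a(θ − b)))
Exponent: 1.30 × (-0.1 − 1.94) = -2.6520
1/(1 + e^{2.6520}) = 0.0659
P = 0.12 + 0.88 × 0.0659 = 0.1780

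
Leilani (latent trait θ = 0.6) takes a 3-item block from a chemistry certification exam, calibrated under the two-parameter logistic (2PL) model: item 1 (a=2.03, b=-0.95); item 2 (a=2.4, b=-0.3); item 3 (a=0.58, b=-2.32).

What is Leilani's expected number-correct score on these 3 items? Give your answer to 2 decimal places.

2.70

P(θ) = 1 / (1 + exp(−a(θ − b)))
P_1 = 1/(1+e^{-3.1465}) = 0.9588
P_2 = 1/(1+e^{-2.1600}) = 0.8966
P_3 = 1/(1+e^{-1.6936}) = 0.8447
E[score] = 0.9588 + 0.8966 + 0.8447 = 2.7001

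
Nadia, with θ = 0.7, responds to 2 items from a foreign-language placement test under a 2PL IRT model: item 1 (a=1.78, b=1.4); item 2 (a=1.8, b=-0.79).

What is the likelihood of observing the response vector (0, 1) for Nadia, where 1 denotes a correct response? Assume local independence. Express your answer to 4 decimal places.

P(θ) = 1 / (1 + exp(−a(θ − b)))
P_1 = 1/(1+e^{1.2460}) = 0.2234
P_2 = 1/(1+e^{-2.6820}) = 0.9360
L = (1−P_1) × P_2 = 0.7766 × 0.9360 = 0.72687

0.7269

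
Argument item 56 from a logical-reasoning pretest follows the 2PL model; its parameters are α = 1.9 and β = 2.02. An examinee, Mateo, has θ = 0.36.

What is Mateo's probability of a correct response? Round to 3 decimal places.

P(θ) = 1 / (1 + exp(−α(θ − β)))
Exponent: 1.9 × (0.36 − 2.02) = -3.1540
1/(1 + e^{3.1540}) = 0.0409

0.041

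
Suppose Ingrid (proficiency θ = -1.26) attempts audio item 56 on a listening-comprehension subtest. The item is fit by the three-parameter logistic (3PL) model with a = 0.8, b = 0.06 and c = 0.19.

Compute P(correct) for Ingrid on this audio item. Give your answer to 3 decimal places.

P(θ) = c + (1 − c) · 1 / (1 + exp(−a(θ − b)))
Exponent: 0.8 × (-1.26 − 0.06) = -1.0560
1/(1 + e^{1.0560}) = 0.2581
P = 0.19 + 0.81 × 0.2581 = 0.3990

0.399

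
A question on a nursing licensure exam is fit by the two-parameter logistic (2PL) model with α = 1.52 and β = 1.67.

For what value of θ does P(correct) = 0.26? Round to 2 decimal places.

P(θ) = 1 / (1 + exp(−α(θ − β)))
logit = ln(0.2600/0.7400) = -1.0460
θ = β + logit/(α) = 1.67 + (-1.0460)/1.5200 = 0.9819

0.98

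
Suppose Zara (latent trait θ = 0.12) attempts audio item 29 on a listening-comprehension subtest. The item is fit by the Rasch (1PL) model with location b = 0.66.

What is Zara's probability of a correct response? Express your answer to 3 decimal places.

P(θ) = 1 / (1 + exp(−(θ − b)))
Exponent: (0.12 − 0.66) = -0.5400
1/(1 + e^{0.5400}) = 0.3682
P = 0.3682

0.368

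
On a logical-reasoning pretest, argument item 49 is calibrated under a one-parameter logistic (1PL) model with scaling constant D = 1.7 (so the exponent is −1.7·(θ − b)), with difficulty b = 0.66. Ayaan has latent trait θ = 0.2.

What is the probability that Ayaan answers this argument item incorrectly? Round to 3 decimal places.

0.686

P(θ) = 1 / (1 + exp(−D·(θ − b)))
Exponent: 1.7 × (0.2 − 0.66) = -0.7820
1/(1 + e^{0.7820}) = 0.3139
P = 0.3139
P(incorrect) = 1 − 0.3139 = 0.6861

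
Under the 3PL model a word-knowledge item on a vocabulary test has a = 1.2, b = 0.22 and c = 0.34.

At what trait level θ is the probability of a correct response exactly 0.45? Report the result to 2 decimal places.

-1.12

P(θ) = c + (1 − c) · 1 / (1 + exp(−a(θ − b)))
Remove guessing floor: (0.45 − 0.34)/(1 − 0.34) = 0.1667
logit = ln(0.1667/0.8333) = -1.6094
θ = b + logit/(a) = 0.22 + (-1.6094)/1.2000 = -1.1212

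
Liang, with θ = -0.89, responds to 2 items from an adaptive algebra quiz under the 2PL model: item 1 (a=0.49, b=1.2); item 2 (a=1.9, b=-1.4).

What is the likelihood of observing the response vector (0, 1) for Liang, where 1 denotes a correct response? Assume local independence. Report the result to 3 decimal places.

P(θ) = 1 / (1 + exp(−a(θ − b)))
P_1 = 1/(1+e^{1.0241}) = 0.2642
P_2 = 1/(1+e^{-0.9690}) = 0.7249
L = (1−P_1) × P_2 = 0.7358 × 0.7249 = 0.53337

0.533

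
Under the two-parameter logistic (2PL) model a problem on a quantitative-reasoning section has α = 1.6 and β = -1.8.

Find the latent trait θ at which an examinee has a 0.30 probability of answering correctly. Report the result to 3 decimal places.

-2.330

P(θ) = 1 / (1 + exp(−α(θ − β)))
logit = ln(0.3000/0.7000) = -0.8473
θ = β + logit/(α) = -1.8 + (-0.8473)/1.6000 = -2.3296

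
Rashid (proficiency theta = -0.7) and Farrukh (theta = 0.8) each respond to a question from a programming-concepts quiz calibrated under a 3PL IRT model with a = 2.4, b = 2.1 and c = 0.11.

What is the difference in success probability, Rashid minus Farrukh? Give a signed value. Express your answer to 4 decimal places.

P(theta) = c + (1 − c) · 1 / (1 + exp(−a(theta − b)))
P(Rashid) = 0.1111  [exponent -6.7200]
P(Farrukh) = 0.1476  [exponent -3.1200]
Difference = 0.1111 − 0.1476 = -0.0366

-0.0366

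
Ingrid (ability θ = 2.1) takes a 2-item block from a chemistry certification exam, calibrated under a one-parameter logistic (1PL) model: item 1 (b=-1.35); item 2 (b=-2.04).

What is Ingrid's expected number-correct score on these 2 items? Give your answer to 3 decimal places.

1.954

P(θ) = 1 / (1 + exp(−(θ − b)))
P_1 = 1/(1+e^{-3.4500}) = 0.9692
P_2 = 1/(1+e^{-4.1400}) = 0.9843
E[score] = 0.9692 + 0.9843 = 1.9536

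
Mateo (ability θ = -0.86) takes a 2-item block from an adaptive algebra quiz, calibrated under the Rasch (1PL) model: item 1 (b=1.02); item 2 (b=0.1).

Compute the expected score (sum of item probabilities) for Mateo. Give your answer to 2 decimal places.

P(θ) = 1 / (1 + exp(−(θ − b)))
P_1 = 1/(1+e^{1.8800}) = 0.1324
P_2 = 1/(1+e^{0.9600}) = 0.2769
E[score] = 0.1324 + 0.2769 = 0.4093

0.41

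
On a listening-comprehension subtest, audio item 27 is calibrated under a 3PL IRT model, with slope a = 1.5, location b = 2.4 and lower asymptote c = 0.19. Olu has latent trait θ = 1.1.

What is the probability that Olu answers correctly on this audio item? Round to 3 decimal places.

0.291

P(θ) = c + (1 − c) · 1 / (1 + exp(−a(θ − b)))
Exponent: 1.5 × (1.1 − 2.4) = -1.9500
1/(1 + e^{1.9500}) = 0.1246
P = 0.19 + 0.81 × 0.1246 = 0.2909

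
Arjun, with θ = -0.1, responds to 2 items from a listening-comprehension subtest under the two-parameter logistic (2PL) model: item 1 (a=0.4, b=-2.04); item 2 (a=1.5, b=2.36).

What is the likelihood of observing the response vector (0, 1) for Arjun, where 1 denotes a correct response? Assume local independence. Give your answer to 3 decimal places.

0.008

P(θ) = 1 / (1 + exp(−a(θ − b)))
P_1 = 1/(1+e^{-0.7760}) = 0.6848
P_2 = 1/(1+e^{3.6900}) = 0.0244
L = (1−P_1) × P_2 = 0.3152 × 0.0244 = 0.00768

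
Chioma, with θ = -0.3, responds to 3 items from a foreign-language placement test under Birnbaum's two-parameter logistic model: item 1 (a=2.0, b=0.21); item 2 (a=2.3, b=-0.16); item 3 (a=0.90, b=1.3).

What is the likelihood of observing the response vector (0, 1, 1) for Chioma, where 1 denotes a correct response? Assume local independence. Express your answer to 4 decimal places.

P(θ) = 1 / (1 + exp(−a(θ − b)))
P_1 = 1/(1+e^{1.0200}) = 0.2650
P_2 = 1/(1+e^{0.3220}) = 0.4202
P_3 = 1/(1+e^{1.4400}) = 0.1915
L = (1−P_1) × P_2 × P_3 = 0.7350 × 0.4202 × 0.1915 = 0.05915

0.0592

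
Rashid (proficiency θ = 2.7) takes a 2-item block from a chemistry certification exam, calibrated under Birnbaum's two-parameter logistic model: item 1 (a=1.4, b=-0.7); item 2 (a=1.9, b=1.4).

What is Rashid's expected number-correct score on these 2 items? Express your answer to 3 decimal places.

1.914

P(θ) = 1 / (1 + exp(−a(θ − b)))
P_1 = 1/(1+e^{-4.7600}) = 0.9915
P_2 = 1/(1+e^{-2.4700}) = 0.9220
E[score] = 0.9915 + 0.9220 = 1.9135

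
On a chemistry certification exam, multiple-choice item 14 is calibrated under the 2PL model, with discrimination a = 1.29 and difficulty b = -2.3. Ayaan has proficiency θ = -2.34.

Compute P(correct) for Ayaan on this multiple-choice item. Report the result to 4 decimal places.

0.4871

P(θ) = 1 / (1 + exp(−a(θ − b)))
Exponent: 1.29 × (-2.34 − (-2.3)) = -0.0516
1/(1 + e^{0.0516}) = 0.4871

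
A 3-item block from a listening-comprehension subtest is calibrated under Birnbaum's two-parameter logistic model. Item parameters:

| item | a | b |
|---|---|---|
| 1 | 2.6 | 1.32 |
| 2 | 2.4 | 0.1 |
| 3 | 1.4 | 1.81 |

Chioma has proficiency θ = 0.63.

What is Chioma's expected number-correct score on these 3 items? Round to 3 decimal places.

1.085

P(θ) = 1 / (1 + exp(−a(θ − b)))
P_1 = 1/(1+e^{1.7940}) = 0.1426
P_2 = 1/(1+e^{-1.2720}) = 0.7811
P_3 = 1/(1+e^{1.6520}) = 0.1608
E[score] = 0.1426 + 0.7811 + 0.1608 = 1.0845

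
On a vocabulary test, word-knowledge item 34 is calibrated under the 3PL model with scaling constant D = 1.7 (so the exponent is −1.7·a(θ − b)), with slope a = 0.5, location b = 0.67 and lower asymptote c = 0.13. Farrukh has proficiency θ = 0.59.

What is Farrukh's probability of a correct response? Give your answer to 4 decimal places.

P(θ) = c + (1 − c) · 1 / (1 + exp(−D·a(θ − b)))
Exponent: 1.7 × 0.5 × (0.59 − 0.67) = -0.0680
1/(1 + e^{0.0680}) = 0.4830
P = 0.13 + 0.87 × 0.4830 = 0.5502

0.5502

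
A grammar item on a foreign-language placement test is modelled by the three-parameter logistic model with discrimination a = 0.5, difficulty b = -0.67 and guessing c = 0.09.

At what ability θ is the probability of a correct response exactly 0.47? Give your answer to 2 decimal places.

P(θ) = c + (1 − c) · 1 / (1 + exp(−a(θ − b)))
Remove guessing floor: (0.47 − 0.09)/(1 − 0.09) = 0.4176
logit = ln(0.4176/0.5824) = -0.3327
θ = b + logit/(a) = -0.67 + (-0.3327)/0.5000 = -1.3354

-1.34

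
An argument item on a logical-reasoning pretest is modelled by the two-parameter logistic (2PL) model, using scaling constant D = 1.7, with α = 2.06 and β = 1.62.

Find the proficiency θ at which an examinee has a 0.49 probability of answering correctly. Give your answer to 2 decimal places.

1.61

P(θ) = 1 / (1 + exp(−D·α(θ − β)))
logit = ln(0.4900/0.5100) = -0.0400
θ = β + logit/(1.7·α) = 1.62 + (-0.0400)/3.5020 = 1.6086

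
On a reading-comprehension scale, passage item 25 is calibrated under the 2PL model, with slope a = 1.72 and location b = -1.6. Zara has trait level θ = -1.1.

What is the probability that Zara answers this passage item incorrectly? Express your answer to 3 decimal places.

P(θ) = 1 / (1 + exp(−a(θ − b)))
Exponent: 1.72 × (-1.1 − (-1.6)) = 0.8600
1/(1 + e^{-0.8600}) = 0.7027
P(incorrect) = 1 − 0.7027 = 0.2973

0.297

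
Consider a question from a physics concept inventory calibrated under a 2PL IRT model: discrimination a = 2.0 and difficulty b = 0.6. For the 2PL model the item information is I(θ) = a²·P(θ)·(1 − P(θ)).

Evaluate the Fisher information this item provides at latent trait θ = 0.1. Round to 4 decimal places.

P = 1/(1+e^{1.0000}) = 0.2689
P(1−P) = 0.2689 × 0.7311 = 0.1966
I = a² × P(1−P) = 2.0² × 0.1966 = 0.78645

0.7864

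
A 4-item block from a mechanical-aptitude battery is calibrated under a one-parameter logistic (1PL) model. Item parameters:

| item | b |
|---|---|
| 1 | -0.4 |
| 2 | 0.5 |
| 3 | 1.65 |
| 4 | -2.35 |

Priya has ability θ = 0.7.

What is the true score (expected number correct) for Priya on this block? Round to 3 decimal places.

2.534

P(θ) = 1 / (1 + exp(−(θ − b)))
P_1 = 1/(1+e^{-1.1000}) = 0.7503
P_2 = 1/(1+e^{-0.2000}) = 0.5498
P_3 = 1/(1+e^{0.9500}) = 0.2789
P_4 = 1/(1+e^{-3.0500}) = 0.9548
E[score] = 0.7503 + 0.5498 + 0.2789 + 0.9548 = 2.5338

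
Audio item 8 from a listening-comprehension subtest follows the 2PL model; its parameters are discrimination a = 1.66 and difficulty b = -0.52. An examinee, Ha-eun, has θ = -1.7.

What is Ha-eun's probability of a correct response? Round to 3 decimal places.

P(θ) = 1 / (1 + exp(−a(θ − b)))
Exponent: 1.66 × (-1.7 − (-0.52)) = -1.9588
1/(1 + e^{1.9588}) = 0.1236

0.124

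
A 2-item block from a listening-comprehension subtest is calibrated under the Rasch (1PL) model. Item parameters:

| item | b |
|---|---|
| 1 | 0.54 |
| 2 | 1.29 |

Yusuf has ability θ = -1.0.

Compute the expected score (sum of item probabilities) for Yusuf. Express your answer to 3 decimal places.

0.268

P(θ) = 1 / (1 + exp(−(θ − b)))
P_1 = 1/(1+e^{1.5400}) = 0.1765
P_2 = 1/(1+e^{2.2900}) = 0.0920
E[score] = 0.1765 + 0.0920 = 0.2685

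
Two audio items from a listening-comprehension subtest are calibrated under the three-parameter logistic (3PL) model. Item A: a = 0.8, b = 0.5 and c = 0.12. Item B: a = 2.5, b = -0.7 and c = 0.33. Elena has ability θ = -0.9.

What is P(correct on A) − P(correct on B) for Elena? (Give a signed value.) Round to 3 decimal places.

P(θ) = c + (1 − c) · 1 / (1 + exp(−a(θ − b)))
P_A = 0.3365
P_B = 0.5830
P_A − P_B = -0.2465

-0.246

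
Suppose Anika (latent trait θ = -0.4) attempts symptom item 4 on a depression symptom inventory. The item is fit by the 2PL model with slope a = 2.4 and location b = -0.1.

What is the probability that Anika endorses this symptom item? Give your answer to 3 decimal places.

P(θ) = 1 / (1 + exp(−a(θ − b)))
Exponent: 2.4 × (-0.4 − (-0.1)) = -0.7200
1/(1 + e^{0.7200}) = 0.3274

0.327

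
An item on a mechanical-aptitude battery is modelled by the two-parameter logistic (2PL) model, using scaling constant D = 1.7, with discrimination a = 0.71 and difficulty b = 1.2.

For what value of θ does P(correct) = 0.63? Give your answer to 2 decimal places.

1.64

P(θ) = 1 / (1 + exp(−D·a(θ − b)))
logit = ln(0.6300/0.3700) = 0.5322
θ = b + logit/(1.7·a) = 1.2 + 0.5322/1.2070 = 1.6409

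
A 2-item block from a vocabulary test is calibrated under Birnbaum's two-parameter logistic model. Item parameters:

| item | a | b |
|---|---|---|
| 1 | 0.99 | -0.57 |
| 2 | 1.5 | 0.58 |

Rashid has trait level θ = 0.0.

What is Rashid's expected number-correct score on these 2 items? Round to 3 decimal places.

0.933

P(θ) = 1 / (1 + exp(−a(θ − b)))
P_1 = 1/(1+e^{-0.5643}) = 0.6374
P_2 = 1/(1+e^{0.8700}) = 0.2953
E[score] = 0.6374 + 0.2953 = 0.9327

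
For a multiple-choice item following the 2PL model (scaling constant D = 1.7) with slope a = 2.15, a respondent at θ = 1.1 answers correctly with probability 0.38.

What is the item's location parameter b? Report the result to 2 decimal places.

P(θ) = 1 / (1 + exp(−D·a(θ − b)))
logit(0.38) = ln(0.38/0.62) = -0.4895
b = θ − logit/(1.7·a) = 1.1 − (-0.4895)/3.6550 = 1.2339

1.23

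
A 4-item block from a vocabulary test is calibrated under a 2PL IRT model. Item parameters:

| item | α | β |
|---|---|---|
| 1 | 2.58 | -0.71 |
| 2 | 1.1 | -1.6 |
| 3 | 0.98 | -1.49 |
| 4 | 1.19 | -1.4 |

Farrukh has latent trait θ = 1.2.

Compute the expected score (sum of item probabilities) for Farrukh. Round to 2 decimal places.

P(θ) = 1 / (1 + exp(−α(θ − β)))
P_1 = 1/(1+e^{-4.9278}) = 0.9928
P_2 = 1/(1+e^{-3.0800}) = 0.9561
P_3 = 1/(1+e^{-2.6362}) = 0.9332
P_4 = 1/(1+e^{-3.0940}) = 0.9566
E[score] = 0.9928 + 0.9561 + 0.9332 + 0.9566 = 3.8387

3.84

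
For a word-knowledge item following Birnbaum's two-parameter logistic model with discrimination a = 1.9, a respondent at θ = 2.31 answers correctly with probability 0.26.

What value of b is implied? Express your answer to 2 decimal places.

P(θ) = 1 / (1 + exp(−a(θ − b)))
logit(0.26) = ln(0.26/0.74) = -1.0460
b = θ − logit/(a) = 2.31 − (-1.0460)/1.9000 = 2.8605

2.86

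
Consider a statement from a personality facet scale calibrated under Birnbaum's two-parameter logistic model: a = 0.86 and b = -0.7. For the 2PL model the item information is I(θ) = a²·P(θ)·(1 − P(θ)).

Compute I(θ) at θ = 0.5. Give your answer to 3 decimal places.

0.143

P = 1/(1+e^{-1.0320}) = 0.7373
P(1−P) = 0.7373 × 0.2627 = 0.1937
I = a² × P(1−P) = 0.86² × 0.1937 = 0.14325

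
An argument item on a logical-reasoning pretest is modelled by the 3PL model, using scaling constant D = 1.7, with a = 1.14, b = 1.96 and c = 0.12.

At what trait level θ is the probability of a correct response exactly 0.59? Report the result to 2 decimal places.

P(θ) = c + (1 − c) · 1 / (1 + exp(−D·a(θ − b)))
Remove guessing floor: (0.59 − 0.12)/(1 − 0.12) = 0.5341
logit = ln(0.5341/0.4659) = 0.1366
θ = b + logit/(1.7·a) = 1.96 + 0.1366/1.9380 = 2.0305

2.03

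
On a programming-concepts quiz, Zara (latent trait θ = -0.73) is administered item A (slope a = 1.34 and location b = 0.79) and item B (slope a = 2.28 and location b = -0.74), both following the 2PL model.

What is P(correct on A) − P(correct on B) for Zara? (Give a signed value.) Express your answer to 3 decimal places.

P(θ) = 1 / (1 + exp(−a(θ − b)))
P_A = 0.1154
P_B = 0.5057
P_A − P_B = -0.3903

-0.390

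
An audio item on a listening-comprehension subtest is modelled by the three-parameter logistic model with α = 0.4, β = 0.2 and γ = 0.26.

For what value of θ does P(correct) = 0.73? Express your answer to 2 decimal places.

1.59

P(θ) = γ + (1 − γ) · 1 / (1 + exp(−α(θ − β)))
Remove guessing floor: (0.73 − 0.26)/(1 − 0.26) = 0.6351
logit = ln(0.6351/0.3649) = 0.5543
θ = β + logit/(α) = 0.2 + 0.5543/0.4000 = 1.5858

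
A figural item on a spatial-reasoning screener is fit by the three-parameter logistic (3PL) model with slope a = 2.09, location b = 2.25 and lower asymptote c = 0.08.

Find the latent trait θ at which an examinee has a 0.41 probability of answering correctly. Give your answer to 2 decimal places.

1.97

P(θ) = c + (1 − c) · 1 / (1 + exp(−a(θ − b)))
Remove guessing floor: (0.41 − 0.08)/(1 − 0.08) = 0.3587
logit = ln(0.3587/0.6413) = -0.5810
θ = b + logit/(a) = 2.25 + (-0.5810)/2.0900 = 1.9720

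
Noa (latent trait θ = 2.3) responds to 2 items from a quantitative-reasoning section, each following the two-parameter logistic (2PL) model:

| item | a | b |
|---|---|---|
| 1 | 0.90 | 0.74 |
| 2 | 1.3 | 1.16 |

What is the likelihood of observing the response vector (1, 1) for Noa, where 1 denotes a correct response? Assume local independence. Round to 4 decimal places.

P(θ) = 1 / (1 + exp(−a(θ − b)))
P_1 = 1/(1+e^{-1.4040}) = 0.8028
P_2 = 1/(1+e^{-1.4820}) = 0.8149
L = P_1 × P_2 = 0.8028 × 0.8149 = 0.65420

0.6542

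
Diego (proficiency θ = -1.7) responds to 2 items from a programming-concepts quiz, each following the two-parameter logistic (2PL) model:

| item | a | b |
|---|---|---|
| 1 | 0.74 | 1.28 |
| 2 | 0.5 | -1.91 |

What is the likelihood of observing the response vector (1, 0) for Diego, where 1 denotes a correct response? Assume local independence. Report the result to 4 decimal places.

0.0470

P(θ) = 1 / (1 + exp(−a(θ − b)))
P_1 = 1/(1+e^{2.2052}) = 0.0993
P_2 = 1/(1+e^{-0.1050}) = 0.5262
L = P_1 × (1−P_2) = 0.0993 × 0.4738 = 0.04704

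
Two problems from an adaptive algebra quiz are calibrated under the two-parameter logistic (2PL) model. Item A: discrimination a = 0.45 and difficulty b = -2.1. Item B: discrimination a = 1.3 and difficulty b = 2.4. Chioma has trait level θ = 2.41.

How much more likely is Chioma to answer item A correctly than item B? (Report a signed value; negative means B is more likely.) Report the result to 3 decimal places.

0.381

P(θ) = 1 / (1 + exp(−a(θ − b)))
P_A = 0.8839
P_B = 0.5032
P_A − P_B = 0.3806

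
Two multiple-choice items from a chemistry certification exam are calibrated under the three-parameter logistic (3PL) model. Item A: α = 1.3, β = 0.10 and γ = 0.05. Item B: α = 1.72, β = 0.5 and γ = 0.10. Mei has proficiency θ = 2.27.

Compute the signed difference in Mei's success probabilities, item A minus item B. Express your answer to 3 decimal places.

-0.012

P(θ) = γ + (1 − γ) · 1 / (1 + exp(−α(θ − β)))
P_A = 0.9466
P_B = 0.9591
P_A − P_B = -0.0125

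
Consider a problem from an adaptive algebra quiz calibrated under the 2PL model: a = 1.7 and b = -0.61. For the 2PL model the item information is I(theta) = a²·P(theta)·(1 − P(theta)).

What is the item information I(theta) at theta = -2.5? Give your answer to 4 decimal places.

P = 1/(1+e^{3.2130}) = 0.0387
P(1−P) = 0.0387 × 0.9613 = 0.0372
I = a² × P(1−P) = 1.7² × 0.0372 = 0.10746

0.1075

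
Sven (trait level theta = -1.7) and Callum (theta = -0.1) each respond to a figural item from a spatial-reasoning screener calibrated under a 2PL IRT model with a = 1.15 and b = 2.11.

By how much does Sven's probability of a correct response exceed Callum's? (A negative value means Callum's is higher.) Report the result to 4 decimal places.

-0.0606

P(theta) = 1 / (1 + exp(−a(theta − b)))
P(Sven) = 0.0124  [exponent -4.3815]
P(Callum) = 0.0730  [exponent -2.5415]
Difference = 0.0124 − 0.0730 = -0.0606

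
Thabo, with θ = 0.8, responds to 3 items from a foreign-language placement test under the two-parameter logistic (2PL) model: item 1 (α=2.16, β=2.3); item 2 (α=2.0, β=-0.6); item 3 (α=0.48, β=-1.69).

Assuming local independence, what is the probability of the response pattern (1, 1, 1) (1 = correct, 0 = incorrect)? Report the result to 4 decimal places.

0.0273

P(θ) = 1 / (1 + exp(−α(θ − β)))
P_1 = 1/(1+e^{3.2400}) = 0.0377
P_2 = 1/(1+e^{-2.8000}) = 0.9427
P_3 = 1/(1+e^{-1.1952}) = 0.7677
L = P_1 × P_2 × P_3 = 0.0377 × 0.9427 × 0.7677 = 0.02727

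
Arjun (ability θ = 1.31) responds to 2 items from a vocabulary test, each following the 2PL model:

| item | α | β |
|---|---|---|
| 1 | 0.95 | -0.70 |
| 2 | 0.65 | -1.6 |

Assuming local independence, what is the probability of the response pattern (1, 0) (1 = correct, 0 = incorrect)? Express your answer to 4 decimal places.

0.1142

P(θ) = 1 / (1 + exp(−α(θ − β)))
P_1 = 1/(1+e^{-1.9095}) = 0.8710
P_2 = 1/(1+e^{-1.8915}) = 0.8689
L = P_1 × (1−P_2) = 0.8710 × 0.1311 = 0.11416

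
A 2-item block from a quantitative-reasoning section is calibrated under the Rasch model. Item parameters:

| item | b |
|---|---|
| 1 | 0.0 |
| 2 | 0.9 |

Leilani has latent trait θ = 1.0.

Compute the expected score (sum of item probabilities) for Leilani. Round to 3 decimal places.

P(θ) = 1 / (1 + exp(−(θ − b)))
P_1 = 1/(1+e^{-1.0000}) = 0.7311
P_2 = 1/(1+e^{-0.1000}) = 0.5250
E[score] = 0.7311 + 0.5250 = 1.2560

1.256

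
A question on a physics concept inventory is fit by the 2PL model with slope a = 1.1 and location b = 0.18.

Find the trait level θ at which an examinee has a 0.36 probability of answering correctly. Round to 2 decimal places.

P(θ) = 1 / (1 + exp(−a(θ − b)))
logit = ln(0.3600/0.6400) = -0.5754
θ = b + logit/(a) = 0.18 + (-0.5754)/1.1000 = -0.3431

-0.34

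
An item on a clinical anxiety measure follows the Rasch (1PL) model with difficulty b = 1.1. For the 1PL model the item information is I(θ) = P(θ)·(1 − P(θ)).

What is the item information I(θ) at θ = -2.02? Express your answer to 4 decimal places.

0.0405

P = 1/(1+e^{3.1200}) = 0.0423
P(1−P) = 0.0423 × 0.9577 = 0.0405
I = P(1−P) = 0.04050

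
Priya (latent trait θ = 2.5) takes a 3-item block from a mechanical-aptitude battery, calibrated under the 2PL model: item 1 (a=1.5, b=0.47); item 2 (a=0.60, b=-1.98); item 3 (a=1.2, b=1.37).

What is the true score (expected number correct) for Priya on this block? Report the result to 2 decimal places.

2.69

P(θ) = 1 / (1 + exp(−a(θ − b)))
P_1 = 1/(1+e^{-3.0450}) = 0.9546
P_2 = 1/(1+e^{-2.6880}) = 0.9363
P_3 = 1/(1+e^{-1.3560}) = 0.7951
E[score] = 0.9546 + 0.9363 + 0.7951 = 2.6860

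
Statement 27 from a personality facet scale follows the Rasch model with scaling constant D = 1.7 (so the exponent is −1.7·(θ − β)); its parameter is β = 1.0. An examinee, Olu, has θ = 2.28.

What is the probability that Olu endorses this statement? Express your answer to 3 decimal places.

P(θ) = 1 / (1 + exp(−D·(θ − β)))
Exponent: 1.7 × (2.28 − 1.0) = 2.1760
1/(1 + e^{-2.1760}) = 0.8981
P = 0.8981

0.898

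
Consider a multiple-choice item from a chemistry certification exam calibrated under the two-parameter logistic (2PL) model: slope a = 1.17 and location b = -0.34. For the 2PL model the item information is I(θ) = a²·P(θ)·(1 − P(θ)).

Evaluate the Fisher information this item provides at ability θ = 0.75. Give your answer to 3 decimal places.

P = 1/(1+e^{-1.2753}) = 0.7816
P(1−P) = 0.7816 × 0.2184 = 0.1707
I = a² × P(1−P) = 1.17² × 0.1707 = 0.23364

0.234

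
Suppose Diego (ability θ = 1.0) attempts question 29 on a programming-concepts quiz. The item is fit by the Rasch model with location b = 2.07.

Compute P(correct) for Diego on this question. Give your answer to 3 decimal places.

0.255

P(θ) = 1 / (1 + exp(−(θ − b)))
Exponent: (1.0 − 2.07) = -1.0700
1/(1 + e^{1.0700}) = 0.2554
P = 0.2554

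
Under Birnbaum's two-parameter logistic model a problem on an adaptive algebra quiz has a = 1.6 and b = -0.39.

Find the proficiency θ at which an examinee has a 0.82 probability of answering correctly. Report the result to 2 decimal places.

P(θ) = 1 / (1 + exp(−a(θ − b)))
logit = ln(0.8200/0.1800) = 1.5163
θ = b + logit/(a) = -0.39 + 1.5163/1.6000 = 0.5577

0.56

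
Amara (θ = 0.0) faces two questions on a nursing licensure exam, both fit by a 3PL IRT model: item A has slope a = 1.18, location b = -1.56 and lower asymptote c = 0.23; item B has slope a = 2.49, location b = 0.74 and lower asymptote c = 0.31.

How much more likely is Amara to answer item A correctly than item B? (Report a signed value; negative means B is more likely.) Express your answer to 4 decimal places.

0.4902

P(θ) = c + (1 − c) · 1 / (1 + exp(−a(θ − b)))
P_A = 0.8945
P_B = 0.4044
P_A − P_B = 0.4902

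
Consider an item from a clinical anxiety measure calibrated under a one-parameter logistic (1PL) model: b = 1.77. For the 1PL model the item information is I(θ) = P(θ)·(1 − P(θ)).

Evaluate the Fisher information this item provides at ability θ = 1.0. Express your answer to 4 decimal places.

P = 1/(1+e^{0.7700}) = 0.3165
P(1−P) = 0.3165 × 0.6835 = 0.2163
I = P(1−P) = 0.21632

0.2163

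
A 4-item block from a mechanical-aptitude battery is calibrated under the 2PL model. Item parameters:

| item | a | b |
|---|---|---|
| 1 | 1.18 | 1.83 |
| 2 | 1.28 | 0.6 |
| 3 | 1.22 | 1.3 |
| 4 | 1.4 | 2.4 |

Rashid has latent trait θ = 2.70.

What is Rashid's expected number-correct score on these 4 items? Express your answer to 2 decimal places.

3.12

P(θ) = 1 / (1 + exp(−a(θ − b)))
P_1 = 1/(1+e^{-1.0266}) = 0.7363
P_2 = 1/(1+e^{-2.6880}) = 0.9363
P_3 = 1/(1+e^{-1.7080}) = 0.8466
P_4 = 1/(1+e^{-0.4200}) = 0.6035
E[score] = 0.7363 + 0.9363 + 0.8466 + 0.6035 = 3.1226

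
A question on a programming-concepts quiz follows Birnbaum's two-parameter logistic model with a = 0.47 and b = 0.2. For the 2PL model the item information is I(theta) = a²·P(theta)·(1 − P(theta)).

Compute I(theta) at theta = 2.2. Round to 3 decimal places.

P = 1/(1+e^{-0.9400}) = 0.7191
P(1−P) = 0.7191 × 0.2809 = 0.2020
I = a² × P(1−P) = 0.47² × 0.2020 = 0.04462

0.045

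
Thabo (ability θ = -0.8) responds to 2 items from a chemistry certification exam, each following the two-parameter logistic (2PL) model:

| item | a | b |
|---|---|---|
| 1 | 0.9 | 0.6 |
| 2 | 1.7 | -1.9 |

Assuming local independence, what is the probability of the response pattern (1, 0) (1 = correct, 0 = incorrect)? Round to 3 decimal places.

P(θ) = 1 / (1 + exp(−a(θ − b)))
P_1 = 1/(1+e^{1.2600}) = 0.2210
P_2 = 1/(1+e^{-1.8700}) = 0.8665
L = P_1 × (1−P_2) = 0.2210 × 0.1335 = 0.02951

0.030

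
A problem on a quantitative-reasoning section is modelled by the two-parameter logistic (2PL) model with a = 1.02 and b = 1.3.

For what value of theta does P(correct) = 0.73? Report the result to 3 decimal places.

2.275

P(theta) = 1 / (1 + exp(−a(theta − b)))
logit = ln(0.7300/0.2700) = 0.9946
theta = b + logit/(a) = 1.3 + 0.9946/1.0200 = 2.2751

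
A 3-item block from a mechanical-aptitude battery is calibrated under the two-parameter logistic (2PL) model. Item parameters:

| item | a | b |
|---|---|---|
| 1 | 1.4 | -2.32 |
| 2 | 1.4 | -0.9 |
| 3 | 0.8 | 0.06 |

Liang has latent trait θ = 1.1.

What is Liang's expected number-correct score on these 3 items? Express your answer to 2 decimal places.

P(θ) = 1 / (1 + exp(−a(θ − b)))
P_1 = 1/(1+e^{-4.7880}) = 0.9917
P_2 = 1/(1+e^{-2.8000}) = 0.9427
P_3 = 1/(1+e^{-0.8320}) = 0.6968
E[score] = 0.9917 + 0.9427 + 0.6968 = 2.6312

2.63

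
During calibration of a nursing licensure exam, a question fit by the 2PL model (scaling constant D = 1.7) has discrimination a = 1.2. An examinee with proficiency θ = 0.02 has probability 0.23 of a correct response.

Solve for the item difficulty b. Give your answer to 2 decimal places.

P(θ) = 1 / (1 + exp(−D·a(θ − b)))
logit(0.23) = ln(0.23/0.77) = -1.2083
b = θ − logit/(1.7·a) = 0.02 − (-1.2083)/2.0400 = 0.6123

0.61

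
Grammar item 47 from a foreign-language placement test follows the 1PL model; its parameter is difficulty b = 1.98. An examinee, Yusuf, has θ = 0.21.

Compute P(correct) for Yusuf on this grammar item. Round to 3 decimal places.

0.146

P(θ) = 1 / (1 + exp(−(θ − b)))
Exponent: (0.21 − 1.98) = -1.7700
1/(1 + e^{1.7700}) = 0.1455
P = 0.1455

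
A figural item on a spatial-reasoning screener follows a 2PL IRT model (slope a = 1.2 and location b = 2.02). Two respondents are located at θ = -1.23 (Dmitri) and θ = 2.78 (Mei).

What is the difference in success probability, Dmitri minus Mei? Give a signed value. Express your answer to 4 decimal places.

P(θ) = 1 / (1 + exp(−a(θ − b)))
P(Dmitri) = 0.0198  [exponent -3.9000]
P(Mei) = 0.7134  [exponent 0.9120]
Difference = 0.0198 − 0.7134 = -0.6936

-0.6936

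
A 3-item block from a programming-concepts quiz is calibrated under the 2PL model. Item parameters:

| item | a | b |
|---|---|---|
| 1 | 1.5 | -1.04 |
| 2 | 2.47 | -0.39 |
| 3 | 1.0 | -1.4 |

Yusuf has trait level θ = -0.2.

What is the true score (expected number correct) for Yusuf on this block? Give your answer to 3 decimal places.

2.163

P(θ) = 1 / (1 + exp(−a(θ − b)))
P_1 = 1/(1+e^{-1.2600}) = 0.7790
P_2 = 1/(1+e^{-0.4693}) = 0.6152
P_3 = 1/(1+e^{-1.2000}) = 0.7685
E[score] = 0.7790 + 0.6152 + 0.7685 = 2.1628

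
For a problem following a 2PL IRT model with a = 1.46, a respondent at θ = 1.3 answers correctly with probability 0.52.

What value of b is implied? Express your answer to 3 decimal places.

1.245

P(θ) = 1 / (1 + exp(−a(θ − b)))
logit(0.52) = ln(0.52/0.48) = 0.0800
b = θ − logit/(a) = 1.3 − 0.0800/1.4600 = 1.2452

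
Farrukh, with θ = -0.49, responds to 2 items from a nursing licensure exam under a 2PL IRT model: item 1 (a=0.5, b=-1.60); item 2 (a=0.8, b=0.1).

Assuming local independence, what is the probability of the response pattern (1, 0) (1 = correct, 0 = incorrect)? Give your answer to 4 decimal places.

0.3913

P(θ) = 1 / (1 + exp(−a(θ − b)))
P_1 = 1/(1+e^{-0.5550}) = 0.6353
P_2 = 1/(1+e^{0.4720}) = 0.3841
L = P_1 × (1−P_2) = 0.6353 × 0.6159 = 0.39125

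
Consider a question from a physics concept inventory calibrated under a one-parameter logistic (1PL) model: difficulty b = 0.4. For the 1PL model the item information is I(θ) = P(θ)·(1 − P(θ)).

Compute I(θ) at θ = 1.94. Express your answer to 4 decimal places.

P = 1/(1+e^{-1.5400}) = 0.8235
P(1−P) = 0.8235 × 0.1765 = 0.1454
I = P(1−P) = 0.14537

0.1454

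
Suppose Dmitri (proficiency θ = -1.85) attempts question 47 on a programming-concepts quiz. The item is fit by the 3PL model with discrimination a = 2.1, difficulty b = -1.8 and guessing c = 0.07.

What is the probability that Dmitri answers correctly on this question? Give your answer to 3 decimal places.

0.511

P(θ) = c + (1 − c) · 1 / (1 + exp(−a(θ − b)))
Exponent: 2.1 × (-1.85 − (-1.8)) = -0.1050
1/(1 + e^{0.1050}) = 0.4738
P = 0.07 + 0.93 × 0.4738 = 0.5106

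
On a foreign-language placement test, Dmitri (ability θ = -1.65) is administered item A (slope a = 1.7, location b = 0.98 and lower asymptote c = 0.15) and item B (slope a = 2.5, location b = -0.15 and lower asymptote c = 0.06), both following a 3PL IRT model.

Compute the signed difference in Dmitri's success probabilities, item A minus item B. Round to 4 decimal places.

0.0780

P(θ) = c + (1 − c) · 1 / (1 + exp(−a(θ − b)))
P_A = 0.1596
P_B = 0.0816
P_A − P_B = 0.0780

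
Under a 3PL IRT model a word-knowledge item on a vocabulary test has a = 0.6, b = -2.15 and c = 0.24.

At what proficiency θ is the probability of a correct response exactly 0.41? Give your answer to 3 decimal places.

P(θ) = c + (1 − c) · 1 / (1 + exp(−a(θ − b)))
Remove guessing floor: (0.41 − 0.24)/(1 − 0.24) = 0.2237
logit = ln(0.2237/0.7763) = -1.2443
θ = b + logit/(a) = -2.15 + (-1.2443)/0.6000 = -4.2239

-4.224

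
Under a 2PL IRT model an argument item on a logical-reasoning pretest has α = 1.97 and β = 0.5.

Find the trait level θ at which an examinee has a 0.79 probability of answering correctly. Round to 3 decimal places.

P(θ) = 1 / (1 + exp(−α(θ − β)))
logit = ln(0.7900/0.2100) = 1.3249
θ = β + logit/(α) = 0.5 + 1.3249/1.9700 = 1.1726

1.173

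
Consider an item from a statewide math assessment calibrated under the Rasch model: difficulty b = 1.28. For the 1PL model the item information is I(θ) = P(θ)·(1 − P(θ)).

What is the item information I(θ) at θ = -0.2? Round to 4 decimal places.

0.1510

P = 1/(1+e^{1.4800}) = 0.1854
P(1−P) = 0.1854 × 0.8146 = 0.1510
I = P(1−P) = 0.15104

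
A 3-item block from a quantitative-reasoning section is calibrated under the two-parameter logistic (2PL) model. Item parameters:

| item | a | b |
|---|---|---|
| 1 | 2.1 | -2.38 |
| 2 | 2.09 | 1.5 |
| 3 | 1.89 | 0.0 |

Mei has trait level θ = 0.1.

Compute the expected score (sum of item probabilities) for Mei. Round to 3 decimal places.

P(θ) = 1 / (1 + exp(−a(θ − b)))
P_1 = 1/(1+e^{-5.2080}) = 0.9946
P_2 = 1/(1+e^{2.9260}) = 0.0509
P_3 = 1/(1+e^{-0.1890}) = 0.5471
E[score] = 0.9946 + 0.0509 + 0.5471 = 1.5926

1.593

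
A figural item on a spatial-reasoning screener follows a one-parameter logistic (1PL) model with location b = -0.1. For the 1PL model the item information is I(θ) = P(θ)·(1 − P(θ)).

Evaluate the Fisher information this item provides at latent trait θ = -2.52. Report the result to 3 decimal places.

P = 1/(1+e^{2.4200}) = 0.0817
P(1−P) = 0.0817 × 0.9183 = 0.0750
I = P(1−P) = 0.07499

0.075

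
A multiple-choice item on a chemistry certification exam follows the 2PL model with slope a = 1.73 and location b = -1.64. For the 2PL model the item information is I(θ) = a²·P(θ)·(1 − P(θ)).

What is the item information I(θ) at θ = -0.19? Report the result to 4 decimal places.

0.2083

P = 1/(1+e^{-2.5085}) = 0.9247
P(1−P) = 0.9247 × 0.0753 = 0.0696
I = a² × P(1−P) = 1.73² × 0.0696 = 0.20830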